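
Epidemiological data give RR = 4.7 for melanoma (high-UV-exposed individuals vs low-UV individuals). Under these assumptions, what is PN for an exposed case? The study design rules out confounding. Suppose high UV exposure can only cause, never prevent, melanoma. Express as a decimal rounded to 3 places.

PN ≈ 0.787

Under exogeneity and monotonicity, PN = (RR − 1) / RR = 1 − 1/RR.
PN = (4.7 − 1) / 4.7 = 3.7 / 4.7 ≈ 0.7872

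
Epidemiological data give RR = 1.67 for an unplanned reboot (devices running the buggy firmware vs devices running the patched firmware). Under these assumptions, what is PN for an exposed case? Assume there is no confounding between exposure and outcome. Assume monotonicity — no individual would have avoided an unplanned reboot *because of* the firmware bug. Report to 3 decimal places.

Under exogeneity and monotonicity, PN = (RR − 1) / RR = 1 − 1/RR.
PN = (1.67 − 1) / 1.67 = 0.67 / 1.67 ≈ 0.4012

PN ≈ 0.401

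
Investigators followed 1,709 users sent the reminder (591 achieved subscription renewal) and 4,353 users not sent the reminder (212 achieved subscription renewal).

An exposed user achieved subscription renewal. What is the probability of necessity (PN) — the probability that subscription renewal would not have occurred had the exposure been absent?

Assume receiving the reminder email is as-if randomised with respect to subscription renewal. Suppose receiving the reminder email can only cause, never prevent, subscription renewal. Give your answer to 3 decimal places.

PN ≈ 0.859

p₁ = P(outcome | exposed) = 591/1709 = 0.34582
p₀ = P(outcome | unexposed) = 212/4353 = 0.048702
Under exogeneity and monotonicity, PN = (p₁ − p₀) / p₁.
PN = (0.34582 − 0.048702) / 0.34582 = 0.29711 / 0.34582 ≈ 0.8592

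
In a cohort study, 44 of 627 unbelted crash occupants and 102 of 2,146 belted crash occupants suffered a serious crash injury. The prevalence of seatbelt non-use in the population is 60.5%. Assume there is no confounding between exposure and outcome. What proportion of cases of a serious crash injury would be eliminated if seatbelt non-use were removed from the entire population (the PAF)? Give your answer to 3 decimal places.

p₁ = P(outcome | exposed) = 44/627 = 0.070175
p₀ = P(outcome | unexposed) = 102/2146 = 0.04753
Overall risk P(Y=1) = π·p₁ + (1−π)·p₀ = 0.605×0.070175 + 0.395×0.04753 = 0.061231.
Under exogeneity, PAF = [P(Y=1) − p₀] / P(Y=1).
PAF = (0.061231 − 0.04753) / 0.061231 ≈ 0.2237

PAF ≈ 0.224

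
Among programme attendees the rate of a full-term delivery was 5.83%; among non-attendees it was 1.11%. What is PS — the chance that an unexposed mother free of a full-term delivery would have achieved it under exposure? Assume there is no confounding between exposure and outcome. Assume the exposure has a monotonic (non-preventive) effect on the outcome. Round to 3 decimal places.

p₁ = 0.0583, p₀ = 0.0111.
Under exogeneity and monotonicity, PS = (p₁ − p₀) / (1 − p₀).
PS = (0.0583 − 0.0111) / (1 − 0.0111) = 0.0472 / 0.9889 ≈ 0.0477

PS ≈ 0.048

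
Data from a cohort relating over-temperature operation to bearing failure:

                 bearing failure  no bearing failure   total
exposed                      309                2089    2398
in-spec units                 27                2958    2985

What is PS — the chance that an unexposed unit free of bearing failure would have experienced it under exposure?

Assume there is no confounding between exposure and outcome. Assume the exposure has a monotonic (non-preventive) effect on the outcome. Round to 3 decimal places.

PS ≈ 0.121

p₁ = P(outcome | exposed) = 309/2398 = 0.12886
p₀ = P(outcome | unexposed) = 27/2985 = 0.0090452
Under exogeneity and monotonicity, PS = (p₁ − p₀)/(1 − p₀).
PS = (0.12886 − 0.0090452) / 0.99095 ≈ 0.1209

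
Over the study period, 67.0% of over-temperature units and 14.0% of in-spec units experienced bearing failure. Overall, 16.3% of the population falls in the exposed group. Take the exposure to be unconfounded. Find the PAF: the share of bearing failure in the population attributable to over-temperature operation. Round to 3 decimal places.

p₁ = 0.67, p₀ = 0.14.
Overall risk P(Y=1) = π·p₁ + (1−π)·p₀ = 0.163×0.67 + 0.837×0.14 = 0.22639.
Under exogeneity, PAF = [P(Y=1) − p₀] / P(Y=1).
PAF = (0.22639 − 0.14) / 0.22639 ≈ 0.3816

PAF ≈ 0.382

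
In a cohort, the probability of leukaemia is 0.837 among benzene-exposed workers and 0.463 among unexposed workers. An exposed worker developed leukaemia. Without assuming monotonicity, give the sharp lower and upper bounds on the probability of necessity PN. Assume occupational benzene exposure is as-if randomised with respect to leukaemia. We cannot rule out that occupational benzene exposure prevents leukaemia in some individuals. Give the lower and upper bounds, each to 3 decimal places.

0.447 ≤ PN ≤ 0.642

Let p₁ = 0.837, p₀ = 0.463.
Under exogeneity alone the bounds on PN are max{0,(p₁−p₀)/p₁} ≤ PN ≤ min{1,(1−p₀)/p₁}.
  lower = (p₁ − p₀)/p₁ = 0.374 / 0.837 ≈ 0.4468
  upper = min{1, (1 − p₀)/p₁} = 0.537 / 0.837 ≈ 0.6416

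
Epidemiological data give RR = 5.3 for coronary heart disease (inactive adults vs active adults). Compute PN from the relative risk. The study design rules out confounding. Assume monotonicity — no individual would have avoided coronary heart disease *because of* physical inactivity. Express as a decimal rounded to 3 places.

Under exogeneity and monotonicity, PN = (RR − 1) / RR = 1 − 1/RR.
PN = (5.3 − 1) / 5.3 = 4.3 / 5.3 ≈ 0.8113

PN ≈ 0.811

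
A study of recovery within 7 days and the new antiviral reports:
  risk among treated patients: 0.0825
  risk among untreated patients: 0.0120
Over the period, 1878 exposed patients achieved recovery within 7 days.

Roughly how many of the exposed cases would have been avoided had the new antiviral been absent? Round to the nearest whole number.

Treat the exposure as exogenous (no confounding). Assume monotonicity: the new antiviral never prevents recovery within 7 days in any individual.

Let p₁ = 0.0825, p₀ = 0.012.
PN = (p₁ − p₀)/p₁ = (0.0825 − 0.012) / 0.0825 ≈ 0.85455.
Attributable cases ≈ PN × (exposed cases) = 0.85455 × 1878 ≈ 1604.84.

about 1605 cases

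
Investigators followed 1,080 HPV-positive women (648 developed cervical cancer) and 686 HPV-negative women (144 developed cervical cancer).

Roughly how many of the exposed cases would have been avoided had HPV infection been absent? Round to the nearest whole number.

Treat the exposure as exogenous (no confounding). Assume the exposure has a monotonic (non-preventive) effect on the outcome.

about 421 cases

p₁ = P(outcome | exposed) = 648/1080 = 0.6
p₀ = P(outcome | unexposed) = 144/686 = 0.20991
PN = (p₁ − p₀)/p₁ = (0.6 − 0.20991) / 0.6 ≈ 0.65015.
Attributable cases ≈ PN × (exposed cases) = 0.65015 × 648 ≈ 421.29.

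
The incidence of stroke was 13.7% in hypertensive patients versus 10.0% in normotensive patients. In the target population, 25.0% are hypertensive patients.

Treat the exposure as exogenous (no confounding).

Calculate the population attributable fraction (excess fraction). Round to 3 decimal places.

PAF ≈ 0.085

p₁ = 0.137, p₀ = 0.1.
Overall risk P(Y=1) = π·p₁ + (1−π)·p₀ = 0.25×0.137 + 0.75×0.1 = 0.10925.
Under exogeneity, PAF = [P(Y=1) − p₀] / P(Y=1).
PAF = (0.10925 − 0.1) / 0.10925 ≈ 0.0847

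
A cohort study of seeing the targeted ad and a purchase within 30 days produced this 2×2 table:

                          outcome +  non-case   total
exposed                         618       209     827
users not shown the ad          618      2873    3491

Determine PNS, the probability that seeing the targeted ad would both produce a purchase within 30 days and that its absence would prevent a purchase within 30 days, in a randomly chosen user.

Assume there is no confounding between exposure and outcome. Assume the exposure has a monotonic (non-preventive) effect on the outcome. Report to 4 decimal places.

p₁ = P(outcome | exposed) = 618/827 = 0.74728
p₀ = P(outcome | unexposed) = 618/3491 = 0.17703
Under exogeneity and monotonicity, PNS = p₁ − p₀.
PNS = 0.74728 − 0.17703 = 0.57025

PNS ≈ 0.5703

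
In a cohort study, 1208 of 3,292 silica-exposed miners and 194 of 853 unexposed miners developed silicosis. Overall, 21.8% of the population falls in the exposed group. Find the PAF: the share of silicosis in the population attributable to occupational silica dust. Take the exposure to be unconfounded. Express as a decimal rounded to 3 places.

p₁ = P(outcome | exposed) = 1208/3292 = 0.36695
p₀ = P(outcome | unexposed) = 194/853 = 0.22743
Overall risk P(Y=1) = π·p₁ + (1−π)·p₀ = 0.218×0.36695 + 0.782×0.22743 = 0.25785.
Under exogeneity, PAF = [P(Y=1) − p₀] / P(Y=1).
PAF = (0.25785 − 0.22743) / 0.25785 ≈ 0.1180

PAF ≈ 0.118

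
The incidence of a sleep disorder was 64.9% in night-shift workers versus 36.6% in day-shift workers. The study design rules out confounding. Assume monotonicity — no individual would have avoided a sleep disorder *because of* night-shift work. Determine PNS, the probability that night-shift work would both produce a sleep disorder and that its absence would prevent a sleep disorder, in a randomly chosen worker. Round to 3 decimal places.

p₁ = 0.649, p₀ = 0.366.
Under exogeneity and monotonicity, PNS = p₁ − p₀.
PNS = 0.649 − 0.366 = 0.283

PNS ≈ 0.283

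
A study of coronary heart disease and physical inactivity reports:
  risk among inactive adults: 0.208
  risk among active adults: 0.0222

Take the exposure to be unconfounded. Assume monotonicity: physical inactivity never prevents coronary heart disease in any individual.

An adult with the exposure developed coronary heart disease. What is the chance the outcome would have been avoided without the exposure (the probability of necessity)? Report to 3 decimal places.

PN ≈ 0.893

Let p₁ = 0.208, p₀ = 0.0222.
Under exogeneity and monotonicity, PN = (p₁ − p₀) / p₁.
PN = (0.208 − 0.0222) / 0.208 = 0.1858 / 0.208 ≈ 0.8933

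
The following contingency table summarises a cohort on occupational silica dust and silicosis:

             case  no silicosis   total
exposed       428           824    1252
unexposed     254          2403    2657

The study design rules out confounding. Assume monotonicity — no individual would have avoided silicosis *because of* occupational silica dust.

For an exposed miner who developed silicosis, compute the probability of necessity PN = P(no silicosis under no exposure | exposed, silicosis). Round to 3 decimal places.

PN ≈ 0.720

p₁ = P(outcome | exposed) = 428/1252 = 0.34185
p₀ = P(outcome | unexposed) = 254/2657 = 0.095597
Under exogeneity and monotonicity, PN = (p₁ − p₀)/p₁.
PN = (0.34185 − 0.095597) / 0.34185 ≈ 0.7204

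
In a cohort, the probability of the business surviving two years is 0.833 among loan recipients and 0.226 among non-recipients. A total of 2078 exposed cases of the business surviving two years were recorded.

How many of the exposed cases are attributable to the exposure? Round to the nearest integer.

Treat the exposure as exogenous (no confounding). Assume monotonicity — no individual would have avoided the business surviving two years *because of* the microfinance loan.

Let p₁ = 0.833, p₀ = 0.226.
PN = (p₁ − p₀)/p₁ = (0.833 − 0.226) / 0.833 ≈ 0.72869.
Attributable cases ≈ PN × (exposed cases) = 0.72869 × 2078 ≈ 1514.22.

about 1514 cases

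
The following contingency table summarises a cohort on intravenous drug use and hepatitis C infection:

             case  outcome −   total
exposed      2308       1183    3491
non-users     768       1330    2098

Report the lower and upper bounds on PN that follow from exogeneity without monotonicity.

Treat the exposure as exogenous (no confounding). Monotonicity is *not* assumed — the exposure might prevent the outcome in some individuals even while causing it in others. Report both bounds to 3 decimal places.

p₁ = P(outcome | exposed) = 2308/3491 = 0.66113
p₀ = P(outcome | unexposed) = 768/2098 = 0.36606
Under exogeneity alone the bounds on PN are max{0,(p₁−p₀)/p₁} ≤ PN ≤ min{1,(1−p₀)/p₁}.
  lower = (p₁ − p₀)/p₁ = 0.29507 / 0.66113 ≈ 0.4463
  upper = min{1, (1 − p₀)/p₁} = 0.63394 / 0.66113 ≈ 0.9589

0.446 ≤ PN ≤ 0.959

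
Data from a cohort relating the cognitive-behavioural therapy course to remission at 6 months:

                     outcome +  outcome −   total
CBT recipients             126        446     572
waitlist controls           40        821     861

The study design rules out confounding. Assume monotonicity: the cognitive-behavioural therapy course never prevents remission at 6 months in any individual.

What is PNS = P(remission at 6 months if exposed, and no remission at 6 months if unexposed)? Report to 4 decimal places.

PNS ≈ 0.1738

p₁ = P(outcome | exposed) = 126/572 = 0.22028
p₀ = P(outcome | unexposed) = 40/861 = 0.046458
Under exogeneity and monotonicity, PNS = p₁ − p₀.
PNS = 0.22028 − 0.046458 = 0.17382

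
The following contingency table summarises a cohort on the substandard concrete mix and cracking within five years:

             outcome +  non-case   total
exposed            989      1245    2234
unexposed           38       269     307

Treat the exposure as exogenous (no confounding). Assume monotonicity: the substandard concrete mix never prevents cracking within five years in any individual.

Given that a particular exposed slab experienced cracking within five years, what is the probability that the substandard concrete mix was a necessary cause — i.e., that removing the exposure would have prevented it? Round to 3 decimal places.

p₁ = P(outcome | exposed) = 989/2234 = 0.4427
p₀ = P(outcome | unexposed) = 38/307 = 0.12378
Under exogeneity and monotonicity, PN = (p₁ − p₀)/p₁.
PN = (0.4427 − 0.12378) / 0.4427 ≈ 0.7204

PN ≈ 0.720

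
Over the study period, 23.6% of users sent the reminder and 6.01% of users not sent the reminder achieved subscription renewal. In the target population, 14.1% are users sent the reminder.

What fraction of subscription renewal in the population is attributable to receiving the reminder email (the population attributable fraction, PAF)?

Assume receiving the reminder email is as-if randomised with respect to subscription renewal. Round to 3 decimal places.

p₁ = 0.236, p₀ = 0.0601.
Overall risk P(Y=1) = π·p₁ + (1−π)·p₀ = 0.141×0.236 + 0.859×0.0601 = 0.084902.
Under exogeneity, PAF = [P(Y=1) − p₀] / P(Y=1).
PAF = (0.084902 − 0.0601) / 0.084902 ≈ 0.2921

PAF ≈ 0.292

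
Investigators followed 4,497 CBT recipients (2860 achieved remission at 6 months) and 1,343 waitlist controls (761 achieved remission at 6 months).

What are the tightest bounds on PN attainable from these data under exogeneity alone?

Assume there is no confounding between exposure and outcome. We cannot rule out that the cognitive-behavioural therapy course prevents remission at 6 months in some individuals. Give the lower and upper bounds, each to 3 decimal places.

0.109 ≤ PN ≤ 0.681

p₁ = P(outcome | exposed) = 2860/4497 = 0.63598
p₀ = P(outcome | unexposed) = 761/1343 = 0.56664
Under exogeneity alone the bounds on PN are max{0,(p₁−p₀)/p₁} ≤ PN ≤ min{1,(1−p₀)/p₁}.
  lower = (p₁ − p₀)/p₁ = 0.069338 / 0.63598 ≈ 0.1090
  upper = min{1, (1 − p₀)/p₁} = 0.43336 / 0.63598 ≈ 0.6814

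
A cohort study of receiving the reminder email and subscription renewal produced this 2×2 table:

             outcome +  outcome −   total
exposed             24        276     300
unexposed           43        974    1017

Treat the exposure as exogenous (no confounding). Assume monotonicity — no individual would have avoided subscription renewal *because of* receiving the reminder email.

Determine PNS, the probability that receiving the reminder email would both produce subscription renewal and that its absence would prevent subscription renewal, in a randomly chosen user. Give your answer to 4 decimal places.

p₁ = P(outcome | exposed) = 24/300 = 0.08
p₀ = P(outcome | unexposed) = 43/1017 = 0.042281
Under exogeneity and monotonicity, PNS = p₁ − p₀.
PNS = 0.08 − 0.042281 = 0.037719

PNS ≈ 0.0377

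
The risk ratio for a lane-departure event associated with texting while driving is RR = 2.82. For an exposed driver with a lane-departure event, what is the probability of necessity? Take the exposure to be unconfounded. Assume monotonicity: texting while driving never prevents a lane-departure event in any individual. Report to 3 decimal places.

Under exogeneity and monotonicity, PN = (RR − 1) / RR = 1 − 1/RR.
PN = (2.82 − 1) / 2.82 = 1.82 / 2.82 ≈ 0.6454

PN ≈ 0.645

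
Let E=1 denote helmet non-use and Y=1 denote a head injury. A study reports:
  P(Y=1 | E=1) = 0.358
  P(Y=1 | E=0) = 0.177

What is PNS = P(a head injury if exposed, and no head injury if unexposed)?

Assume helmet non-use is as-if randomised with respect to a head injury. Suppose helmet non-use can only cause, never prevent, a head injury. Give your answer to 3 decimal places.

PNS ≈ 0.181

Let p₁ = 0.358, p₀ = 0.177.
Under exogeneity and monotonicity, PNS = p₁ − p₀.
PNS = 0.358 − 0.177 = 0.181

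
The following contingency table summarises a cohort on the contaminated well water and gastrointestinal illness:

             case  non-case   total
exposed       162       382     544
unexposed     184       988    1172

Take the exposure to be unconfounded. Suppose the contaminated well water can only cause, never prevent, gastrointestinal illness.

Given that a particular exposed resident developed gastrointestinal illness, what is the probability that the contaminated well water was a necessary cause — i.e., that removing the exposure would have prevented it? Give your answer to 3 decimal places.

PN ≈ 0.473

p₁ = P(outcome | exposed) = 162/544 = 0.29779
p₀ = P(outcome | unexposed) = 184/1172 = 0.157
Under exogeneity and monotonicity, PN = (p₁ − p₀)/p₁.
PN = (0.29779 − 0.157) / 0.29779 ≈ 0.4728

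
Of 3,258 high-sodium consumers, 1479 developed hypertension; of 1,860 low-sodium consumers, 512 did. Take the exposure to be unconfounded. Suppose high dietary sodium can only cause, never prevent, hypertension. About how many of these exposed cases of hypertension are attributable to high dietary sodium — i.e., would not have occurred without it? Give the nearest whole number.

about 582 cases

p₁ = P(outcome | exposed) = 1479/3258 = 0.45396
p₀ = P(outcome | unexposed) = 512/1860 = 0.27527
PN = (p₁ − p₀)/p₁ = (0.45396 − 0.27527) / 0.45396 ≈ 0.39363.
Attributable cases ≈ PN × (exposed cases) = 0.39363 × 1479 ≈ 582.17.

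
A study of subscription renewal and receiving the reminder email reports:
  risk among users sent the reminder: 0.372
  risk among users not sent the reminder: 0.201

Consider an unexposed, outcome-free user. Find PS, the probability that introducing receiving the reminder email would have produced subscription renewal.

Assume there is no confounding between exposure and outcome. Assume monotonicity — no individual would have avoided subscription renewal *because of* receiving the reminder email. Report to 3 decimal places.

Let p₁ = 0.372, p₀ = 0.201.
Under exogeneity and monotonicity, PS = (p₁ − p₀) / (1 − p₀).
PS = (0.372 − 0.201) / (1 − 0.201) = 0.171 / 0.799 ≈ 0.2140

PS ≈ 0.214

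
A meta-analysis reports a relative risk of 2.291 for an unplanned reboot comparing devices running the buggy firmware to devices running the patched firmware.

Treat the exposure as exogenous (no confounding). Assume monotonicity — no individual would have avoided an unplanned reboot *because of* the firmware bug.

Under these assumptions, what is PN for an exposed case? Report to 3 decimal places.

Under exogeneity and monotonicity, PN = (RR − 1) / RR = 1 − 1/RR.
PN = (2.291 − 1) / 2.291 = 1.291 / 2.291 ≈ 0.5635

PN ≈ 0.564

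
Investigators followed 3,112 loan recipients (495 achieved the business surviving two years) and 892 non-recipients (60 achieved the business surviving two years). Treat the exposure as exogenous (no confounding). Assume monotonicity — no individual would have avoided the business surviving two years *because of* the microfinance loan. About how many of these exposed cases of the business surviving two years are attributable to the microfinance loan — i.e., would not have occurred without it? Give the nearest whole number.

about 286 cases

p₁ = P(outcome | exposed) = 495/3112 = 0.15906
p₀ = P(outcome | unexposed) = 60/892 = 0.067265
PN = (p₁ − p₀)/p₁ = (0.15906 − 0.067265) / 0.15906 ≈ 0.57712.
Attributable cases ≈ PN × (exposed cases) = 0.57712 × 495 ≈ 285.67.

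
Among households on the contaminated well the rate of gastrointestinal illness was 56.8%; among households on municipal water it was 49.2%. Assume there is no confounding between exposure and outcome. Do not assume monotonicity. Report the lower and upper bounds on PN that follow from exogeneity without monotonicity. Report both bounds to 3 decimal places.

p₁ = 0.568, p₀ = 0.492.
Under exogeneity alone the bounds on PN are max{0,(p₁−p₀)/p₁} ≤ PN ≤ min{1,(1−p₀)/p₁}.
  lower = (p₁ − p₀)/p₁ = 0.076 / 0.568 ≈ 0.1338
  upper = min{1, (1 − p₀)/p₁} = 0.508 / 0.568 ≈ 0.8944

0.134 ≤ PN ≤ 0.894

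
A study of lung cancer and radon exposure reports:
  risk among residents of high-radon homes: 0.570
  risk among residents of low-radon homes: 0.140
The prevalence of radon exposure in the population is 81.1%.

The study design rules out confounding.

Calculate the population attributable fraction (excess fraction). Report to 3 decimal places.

Let p₁ = 0.57, p₀ = 0.14.
Overall risk P(Y=1) = π·p₁ + (1−π)·p₀ = 0.811×0.57 + 0.189×0.14 = 0.48873.
Under exogeneity, PAF = [P(Y=1) − p₀] / P(Y=1).
PAF = (0.48873 − 0.14) / 0.48873 ≈ 0.7135

PAF ≈ 0.714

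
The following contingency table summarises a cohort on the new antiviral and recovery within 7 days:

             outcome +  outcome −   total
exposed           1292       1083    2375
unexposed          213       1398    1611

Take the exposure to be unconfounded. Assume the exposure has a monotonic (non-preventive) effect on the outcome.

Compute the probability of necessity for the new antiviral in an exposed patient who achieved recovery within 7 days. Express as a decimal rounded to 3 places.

p₁ = P(outcome | exposed) = 1292/2375 = 0.544
p₀ = P(outcome | unexposed) = 213/1611 = 0.13222
Under exogeneity and monotonicity, PN = (p₁ − p₀)/p₁.
PN = (0.544 − 0.13222) / 0.544 ≈ 0.7570

PN ≈ 0.757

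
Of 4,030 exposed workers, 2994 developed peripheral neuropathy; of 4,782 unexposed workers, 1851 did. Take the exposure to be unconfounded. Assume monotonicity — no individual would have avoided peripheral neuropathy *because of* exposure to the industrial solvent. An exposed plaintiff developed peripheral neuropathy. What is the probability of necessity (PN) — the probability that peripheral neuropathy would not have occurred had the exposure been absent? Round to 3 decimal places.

p₁ = P(outcome | exposed) = 2994/4030 = 0.74293
p₀ = P(outcome | unexposed) = 1851/4782 = 0.38708
Under exogeneity and monotonicity, PN = (p₁ − p₀) / p₁.
PN = (0.74293 − 0.38708) / 0.74293 = 0.35585 / 0.74293 ≈ 0.4790

PN ≈ 0.479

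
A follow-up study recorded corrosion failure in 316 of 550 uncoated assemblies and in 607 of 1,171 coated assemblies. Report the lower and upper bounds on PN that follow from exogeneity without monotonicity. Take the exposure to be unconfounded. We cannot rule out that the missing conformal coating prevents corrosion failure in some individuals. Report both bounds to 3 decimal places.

p₁ = P(outcome | exposed) = 316/550 = 0.57455
p₀ = P(outcome | unexposed) = 607/1171 = 0.51836
Under exogeneity alone the bounds on PN are max{0,(p₁−p₀)/p₁} ≤ PN ≤ min{1,(1−p₀)/p₁}.
  lower = (p₁ − p₀)/p₁ = 0.056185 / 0.57455 ≈ 0.0978
  upper = min{1, (1 − p₀)/p₁} = 0.48164 / 0.57455 ≈ 0.8383

0.098 ≤ PN ≤ 0.838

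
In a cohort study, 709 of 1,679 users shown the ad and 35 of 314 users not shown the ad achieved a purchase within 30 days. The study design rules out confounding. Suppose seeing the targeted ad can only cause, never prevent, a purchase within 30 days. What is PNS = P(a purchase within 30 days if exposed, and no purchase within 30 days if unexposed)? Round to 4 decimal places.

PNS ≈ 0.3108

p₁ = P(outcome | exposed) = 709/1679 = 0.42228
p₀ = P(outcome | unexposed) = 35/314 = 0.11146
Under exogeneity and monotonicity, PNS = p₁ − p₀.
PNS = 0.42228 − 0.11146 = 0.31081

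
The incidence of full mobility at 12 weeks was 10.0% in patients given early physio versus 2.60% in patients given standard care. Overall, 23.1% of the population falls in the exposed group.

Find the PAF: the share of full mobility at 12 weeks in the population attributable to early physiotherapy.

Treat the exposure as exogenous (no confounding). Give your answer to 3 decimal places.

p₁ = 0.1, p₀ = 0.026.
Overall risk P(Y=1) = π·p₁ + (1−π)·p₀ = 0.231×0.1 + 0.769×0.026 = 0.043094.
Under exogeneity, PAF = [P(Y=1) − p₀] / P(Y=1).
PAF = (0.043094 − 0.026) / 0.043094 ≈ 0.3967

PAF ≈ 0.397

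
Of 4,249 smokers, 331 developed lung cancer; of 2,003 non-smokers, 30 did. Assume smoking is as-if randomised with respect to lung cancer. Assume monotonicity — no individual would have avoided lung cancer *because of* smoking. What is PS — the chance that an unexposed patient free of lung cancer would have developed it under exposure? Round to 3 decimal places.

PS ≈ 0.064

p₁ = P(outcome | exposed) = 331/4249 = 0.077901
p₀ = P(outcome | unexposed) = 30/2003 = 0.014978
Under exogeneity and monotonicity, PS = (p₁ − p₀) / (1 − p₀).
PS = (0.077901 − 0.014978) / (1 − 0.014978) = 0.062923 / 0.98502 ≈ 0.0639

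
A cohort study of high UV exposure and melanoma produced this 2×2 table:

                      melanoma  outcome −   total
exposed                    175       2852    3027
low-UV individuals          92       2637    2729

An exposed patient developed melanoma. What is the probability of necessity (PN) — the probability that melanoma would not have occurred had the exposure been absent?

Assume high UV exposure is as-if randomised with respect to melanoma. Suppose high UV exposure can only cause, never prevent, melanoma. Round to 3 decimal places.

PN ≈ 0.417

p₁ = P(outcome | exposed) = 175/3027 = 0.057813
p₀ = P(outcome | unexposed) = 92/2729 = 0.033712
Under exogeneity and monotonicity, PN = (p₁ − p₀)/p₁.
PN = (0.057813 − 0.033712) / 0.057813 ≈ 0.4169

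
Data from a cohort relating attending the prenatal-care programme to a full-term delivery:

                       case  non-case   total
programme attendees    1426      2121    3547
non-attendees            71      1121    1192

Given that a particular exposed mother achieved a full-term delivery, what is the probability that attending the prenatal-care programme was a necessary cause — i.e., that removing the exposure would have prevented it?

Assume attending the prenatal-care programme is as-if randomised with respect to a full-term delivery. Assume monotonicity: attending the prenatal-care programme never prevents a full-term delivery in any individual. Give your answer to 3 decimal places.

PN ≈ 0.852

p₁ = P(outcome | exposed) = 1426/3547 = 0.40203
p₀ = P(outcome | unexposed) = 71/1192 = 0.059564
Under exogeneity and monotonicity, PN = (p₁ − p₀)/p₁.
PN = (0.40203 − 0.059564) / 0.40203 ≈ 0.8518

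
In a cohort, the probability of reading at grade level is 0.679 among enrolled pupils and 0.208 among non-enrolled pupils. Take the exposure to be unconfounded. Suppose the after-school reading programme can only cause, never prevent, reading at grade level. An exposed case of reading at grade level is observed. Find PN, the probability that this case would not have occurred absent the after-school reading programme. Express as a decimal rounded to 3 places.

Let p₁ = 0.679, p₀ = 0.208.
Under exogeneity and monotonicity, PN = (p₁ − p₀) / p₁.
PN = (0.679 − 0.208) / 0.679 = 0.471 / 0.679 ≈ 0.6937

PN ≈ 0.694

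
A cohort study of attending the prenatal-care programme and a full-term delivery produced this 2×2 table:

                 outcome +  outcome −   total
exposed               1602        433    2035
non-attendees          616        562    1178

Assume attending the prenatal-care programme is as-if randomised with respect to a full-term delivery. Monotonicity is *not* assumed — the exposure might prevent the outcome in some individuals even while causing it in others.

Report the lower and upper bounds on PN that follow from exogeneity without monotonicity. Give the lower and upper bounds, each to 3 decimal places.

0.336 ≤ PN ≤ 0.606

p₁ = P(outcome | exposed) = 1602/2035 = 0.78722
p₀ = P(outcome | unexposed) = 616/1178 = 0.52292
Under exogeneity alone the bounds on PN are max{0,(p₁−p₀)/p₁} ≤ PN ≤ min{1,(1−p₀)/p₁}.
  lower = (p₁ − p₀)/p₁ = 0.2643 / 0.78722 ≈ 0.3357
  upper = min{1, (1 − p₀)/p₁} = 0.47708 / 0.78722 ≈ 0.6060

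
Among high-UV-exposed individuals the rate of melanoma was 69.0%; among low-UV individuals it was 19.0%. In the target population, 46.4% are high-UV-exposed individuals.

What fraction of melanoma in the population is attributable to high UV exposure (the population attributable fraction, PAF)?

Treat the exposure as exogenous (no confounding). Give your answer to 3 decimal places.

p₁ = 0.69, p₀ = 0.19.
Overall risk P(Y=1) = π·p₁ + (1−π)·p₀ = 0.464×0.69 + 0.536×0.19 = 0.422.
Under exogeneity, PAF = [P(Y=1) − p₀] / P(Y=1).
PAF = (0.422 − 0.19) / 0.422 ≈ 0.5498

PAF ≈ 0.550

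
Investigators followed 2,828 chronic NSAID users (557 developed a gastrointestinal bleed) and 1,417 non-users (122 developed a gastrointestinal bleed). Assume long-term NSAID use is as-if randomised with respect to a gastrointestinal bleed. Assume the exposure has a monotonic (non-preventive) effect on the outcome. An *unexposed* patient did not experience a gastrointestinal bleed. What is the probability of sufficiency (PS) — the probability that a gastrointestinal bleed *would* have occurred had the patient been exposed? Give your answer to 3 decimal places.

PS ≈ 0.121

p₁ = P(outcome | exposed) = 557/2828 = 0.19696
p₀ = P(outcome | unexposed) = 122/1417 = 0.086097
Under exogeneity and monotonicity, PS = (p₁ − p₀) / (1 − p₀).
PS = (0.19696 − 0.086097) / (1 − 0.086097) = 0.11086 / 0.9139 ≈ 0.1213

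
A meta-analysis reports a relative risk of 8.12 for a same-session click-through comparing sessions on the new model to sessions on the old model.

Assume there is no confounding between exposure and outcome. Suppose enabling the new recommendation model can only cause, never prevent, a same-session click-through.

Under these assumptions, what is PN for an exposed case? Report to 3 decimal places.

Under exogeneity and monotonicity, PN = (RR − 1) / RR = 1 − 1/RR.
PN = (8.12 − 1) / 8.12 = 7.12 / 8.12 ≈ 0.8768

PN ≈ 0.877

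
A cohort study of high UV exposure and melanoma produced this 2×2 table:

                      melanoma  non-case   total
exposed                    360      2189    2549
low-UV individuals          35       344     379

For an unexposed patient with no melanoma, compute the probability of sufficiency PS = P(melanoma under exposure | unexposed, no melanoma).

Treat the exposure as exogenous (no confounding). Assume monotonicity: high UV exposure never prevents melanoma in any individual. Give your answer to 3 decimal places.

PS ≈ 0.054

p₁ = P(outcome | exposed) = 360/2549 = 0.14123
p₀ = P(outcome | unexposed) = 35/379 = 0.092348
Under exogeneity and monotonicity, PS = (p₁ − p₀)/(1 − p₀).
PS = (0.14123 − 0.092348) / 0.90765 ≈ 0.0539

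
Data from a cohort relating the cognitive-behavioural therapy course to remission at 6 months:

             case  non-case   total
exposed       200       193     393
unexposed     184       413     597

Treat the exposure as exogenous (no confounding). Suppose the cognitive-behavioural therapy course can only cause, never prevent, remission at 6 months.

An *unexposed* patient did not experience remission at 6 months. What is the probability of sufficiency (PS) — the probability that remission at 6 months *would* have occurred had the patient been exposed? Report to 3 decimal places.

p₁ = P(outcome | exposed) = 200/393 = 0.50891
p₀ = P(outcome | unexposed) = 184/597 = 0.30821
Under exogeneity and monotonicity, PS = (p₁ − p₀)/(1 − p₀).
PS = (0.50891 − 0.30821) / 0.69179 ≈ 0.2901

PS ≈ 0.290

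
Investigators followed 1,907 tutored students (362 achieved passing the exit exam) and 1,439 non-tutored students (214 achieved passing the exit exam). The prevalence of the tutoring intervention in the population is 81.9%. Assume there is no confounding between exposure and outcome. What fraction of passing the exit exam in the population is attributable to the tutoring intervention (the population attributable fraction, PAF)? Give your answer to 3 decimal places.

PAF ≈ 0.185

p₁ = P(outcome | exposed) = 362/1907 = 0.18983
p₀ = P(outcome | unexposed) = 214/1439 = 0.14871
Overall risk P(Y=1) = π·p₁ + (1−π)·p₀ = 0.819×0.18983 + 0.181×0.14871 = 0.18239.
Under exogeneity, PAF = [P(Y=1) − p₀] / P(Y=1).
PAF = (0.18239 − 0.14871) / 0.18239 ≈ 0.1846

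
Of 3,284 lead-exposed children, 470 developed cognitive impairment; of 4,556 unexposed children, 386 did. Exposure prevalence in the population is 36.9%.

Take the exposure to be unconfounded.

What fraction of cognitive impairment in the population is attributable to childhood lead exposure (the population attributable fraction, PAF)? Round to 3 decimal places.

PAF ≈ 0.203

p₁ = P(outcome | exposed) = 470/3284 = 0.14312
p₀ = P(outcome | unexposed) = 386/4556 = 0.084723
Overall risk P(Y=1) = π·p₁ + (1−π)·p₀ = 0.369×0.14312 + 0.631×0.084723 = 0.10627.
Under exogeneity, PAF = [P(Y=1) − p₀] / P(Y=1).
PAF = (0.10627 − 0.084723) / 0.10627 ≈ 0.2028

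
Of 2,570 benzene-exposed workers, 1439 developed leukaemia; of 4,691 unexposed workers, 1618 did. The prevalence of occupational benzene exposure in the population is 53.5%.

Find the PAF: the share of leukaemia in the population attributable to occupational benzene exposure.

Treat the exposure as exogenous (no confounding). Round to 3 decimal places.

PAF ≈ 0.250

p₁ = P(outcome | exposed) = 1439/2570 = 0.55992
p₀ = P(outcome | unexposed) = 1618/4691 = 0.34492
Overall risk P(Y=1) = π·p₁ + (1−π)·p₀ = 0.535×0.55992 + 0.465×0.34492 = 0.45994.
Under exogeneity, PAF = [P(Y=1) − p₀] / P(Y=1).
PAF = (0.45994 − 0.34492) / 0.45994 ≈ 0.2501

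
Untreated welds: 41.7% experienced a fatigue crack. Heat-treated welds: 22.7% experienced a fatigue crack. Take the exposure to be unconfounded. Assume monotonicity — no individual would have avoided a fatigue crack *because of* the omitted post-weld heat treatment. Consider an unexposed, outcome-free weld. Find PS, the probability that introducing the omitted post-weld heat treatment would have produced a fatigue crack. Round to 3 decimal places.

p₁ = 0.417, p₀ = 0.227.
Under exogeneity and monotonicity, PS = (p₁ − p₀) / (1 − p₀).
PS = (0.417 − 0.227) / (1 − 0.227) = 0.19 / 0.773 ≈ 0.2458

PS ≈ 0.246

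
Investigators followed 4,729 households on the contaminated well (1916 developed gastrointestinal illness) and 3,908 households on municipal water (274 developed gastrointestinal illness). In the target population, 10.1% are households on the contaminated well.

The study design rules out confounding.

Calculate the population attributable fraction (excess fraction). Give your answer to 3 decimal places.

PAF ≈ 0.326

p₁ = P(outcome | exposed) = 1916/4729 = 0.40516
p₀ = P(outcome | unexposed) = 274/3908 = 0.070113
Overall risk P(Y=1) = π·p₁ + (1−π)·p₀ = 0.101×0.40516 + 0.899×0.070113 = 0.10395.
Under exogeneity, PAF = [P(Y=1) − p₀] / P(Y=1).
PAF = (0.10395 − 0.070113) / 0.10395 ≈ 0.3255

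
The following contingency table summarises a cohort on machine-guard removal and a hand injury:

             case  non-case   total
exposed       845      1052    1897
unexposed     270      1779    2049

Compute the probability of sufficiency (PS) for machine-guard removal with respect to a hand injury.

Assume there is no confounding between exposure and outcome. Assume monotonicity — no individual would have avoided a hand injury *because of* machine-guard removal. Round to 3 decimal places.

p₁ = P(outcome | exposed) = 845/1897 = 0.44544
p₀ = P(outcome | unexposed) = 270/2049 = 0.13177
Under exogeneity and monotonicity, PS = (p₁ − p₀)/(1 − p₀).
PS = (0.44544 − 0.13177) / 0.86823 ≈ 0.3613

PS ≈ 0.361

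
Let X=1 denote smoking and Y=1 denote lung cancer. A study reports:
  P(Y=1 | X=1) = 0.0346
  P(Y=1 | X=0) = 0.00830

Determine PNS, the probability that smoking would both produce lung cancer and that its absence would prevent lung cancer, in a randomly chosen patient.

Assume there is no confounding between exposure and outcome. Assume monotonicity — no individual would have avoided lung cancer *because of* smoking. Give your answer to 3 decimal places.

PNS ≈ 0.026

Let p₁ = 0.0346, p₀ = 0.0083.
Under exogeneity and monotonicity, PNS = p₁ − p₀.
PNS = 0.0346 − 0.0083 = 0.0263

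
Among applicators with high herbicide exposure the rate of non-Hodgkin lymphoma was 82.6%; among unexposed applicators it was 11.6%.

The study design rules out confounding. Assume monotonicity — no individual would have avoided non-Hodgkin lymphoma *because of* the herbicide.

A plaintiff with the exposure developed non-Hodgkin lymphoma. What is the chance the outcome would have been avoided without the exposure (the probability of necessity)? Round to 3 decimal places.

p₁ = 0.826, p₀ = 0.116.
Under exogeneity and monotonicity, PN = (p₁ − p₀) / p₁.
PN = (0.826 − 0.116) / 0.826 = 0.71 / 0.826 ≈ 0.8596

PN ≈ 0.860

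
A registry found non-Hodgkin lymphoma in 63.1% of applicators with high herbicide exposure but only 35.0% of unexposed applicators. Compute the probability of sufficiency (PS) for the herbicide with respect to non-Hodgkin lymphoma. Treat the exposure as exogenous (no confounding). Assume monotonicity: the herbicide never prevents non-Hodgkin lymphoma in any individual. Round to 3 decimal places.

p₁ = 0.631, p₀ = 0.35.
Under exogeneity and monotonicity, PS = (p₁ − p₀) / (1 − p₀).
PS = (0.631 − 0.35) / (1 − 0.35) = 0.281 / 0.65 ≈ 0.4323

PS ≈ 0.432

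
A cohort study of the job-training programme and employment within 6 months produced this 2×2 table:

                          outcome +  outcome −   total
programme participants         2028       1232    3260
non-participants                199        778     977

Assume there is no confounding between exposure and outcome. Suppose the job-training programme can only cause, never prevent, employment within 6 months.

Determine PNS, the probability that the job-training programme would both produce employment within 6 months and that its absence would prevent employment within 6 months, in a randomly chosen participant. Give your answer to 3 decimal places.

PNS ≈ 0.418

p₁ = P(outcome | exposed) = 2028/3260 = 0.62209
p₀ = P(outcome | unexposed) = 199/977 = 0.20368
Under exogeneity and monotonicity, PNS = p₁ − p₀.
PNS = 0.62209 − 0.20368 = 0.4184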